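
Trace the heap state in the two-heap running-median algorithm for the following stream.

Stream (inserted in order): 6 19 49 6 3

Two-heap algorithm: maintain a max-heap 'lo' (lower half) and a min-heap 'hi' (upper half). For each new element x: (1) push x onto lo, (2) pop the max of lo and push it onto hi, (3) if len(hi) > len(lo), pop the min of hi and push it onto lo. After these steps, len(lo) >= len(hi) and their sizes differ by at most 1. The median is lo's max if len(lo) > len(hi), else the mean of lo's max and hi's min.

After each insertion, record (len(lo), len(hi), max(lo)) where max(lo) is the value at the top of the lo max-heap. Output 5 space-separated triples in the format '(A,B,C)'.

Step 1: insert 6 -> lo=[6] hi=[] -> (len(lo)=1, len(hi)=0, max(lo)=6)
Step 2: insert 19 -> lo=[6] hi=[19] -> (len(lo)=1, len(hi)=1, max(lo)=6)
Step 3: insert 49 -> lo=[6, 19] hi=[49] -> (len(lo)=2, len(hi)=1, max(lo)=19)
Step 4: insert 6 -> lo=[6, 6] hi=[19, 49] -> (len(lo)=2, len(hi)=2, max(lo)=6)
Step 5: insert 3 -> lo=[3, 6, 6] hi=[19, 49] -> (len(lo)=3, len(hi)=2, max(lo)=6)

Answer: (1,0,6) (1,1,6) (2,1,19) (2,2,6) (3,2,6)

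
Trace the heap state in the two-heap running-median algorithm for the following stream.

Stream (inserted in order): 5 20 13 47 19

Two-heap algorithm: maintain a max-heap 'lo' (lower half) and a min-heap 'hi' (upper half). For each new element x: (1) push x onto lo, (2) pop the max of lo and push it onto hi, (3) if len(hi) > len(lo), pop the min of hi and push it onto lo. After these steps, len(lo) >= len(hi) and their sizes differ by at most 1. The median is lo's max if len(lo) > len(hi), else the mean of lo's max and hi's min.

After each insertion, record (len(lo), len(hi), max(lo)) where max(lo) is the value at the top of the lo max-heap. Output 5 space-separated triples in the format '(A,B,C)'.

Answer: (1,0,5) (1,1,5) (2,1,13) (2,2,13) (3,2,19)

Derivation:
Step 1: insert 5 -> lo=[5] hi=[] -> (len(lo)=1, len(hi)=0, max(lo)=5)
Step 2: insert 20 -> lo=[5] hi=[20] -> (len(lo)=1, len(hi)=1, max(lo)=5)
Step 3: insert 13 -> lo=[5, 13] hi=[20] -> (len(lo)=2, len(hi)=1, max(lo)=13)
Step 4: insert 47 -> lo=[5, 13] hi=[20, 47] -> (len(lo)=2, len(hi)=2, max(lo)=13)
Step 5: insert 19 -> lo=[5, 13, 19] hi=[20, 47] -> (len(lo)=3, len(hi)=2, max(lo)=19)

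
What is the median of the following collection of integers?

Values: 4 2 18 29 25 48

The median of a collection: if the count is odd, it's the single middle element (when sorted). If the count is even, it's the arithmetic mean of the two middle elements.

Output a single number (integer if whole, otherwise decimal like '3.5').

Answer: 21.5

Derivation:
Step 1: insert 4 -> lo=[4] (size 1, max 4) hi=[] (size 0) -> median=4
Step 2: insert 2 -> lo=[2] (size 1, max 2) hi=[4] (size 1, min 4) -> median=3
Step 3: insert 18 -> lo=[2, 4] (size 2, max 4) hi=[18] (size 1, min 18) -> median=4
Step 4: insert 29 -> lo=[2, 4] (size 2, max 4) hi=[18, 29] (size 2, min 18) -> median=11
Step 5: insert 25 -> lo=[2, 4, 18] (size 3, max 18) hi=[25, 29] (size 2, min 25) -> median=18
Step 6: insert 48 -> lo=[2, 4, 18] (size 3, max 18) hi=[25, 29, 48] (size 3, min 25) -> median=21.5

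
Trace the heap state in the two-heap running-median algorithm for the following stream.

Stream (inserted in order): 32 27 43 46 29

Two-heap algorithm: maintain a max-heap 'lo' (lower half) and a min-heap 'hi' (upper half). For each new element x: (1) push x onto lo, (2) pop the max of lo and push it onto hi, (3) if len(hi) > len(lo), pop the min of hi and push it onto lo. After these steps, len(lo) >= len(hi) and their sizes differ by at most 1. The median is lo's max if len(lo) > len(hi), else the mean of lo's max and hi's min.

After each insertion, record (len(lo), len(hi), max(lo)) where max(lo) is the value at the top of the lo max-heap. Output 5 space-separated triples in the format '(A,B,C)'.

Step 1: insert 32 -> lo=[32] hi=[] -> (len(lo)=1, len(hi)=0, max(lo)=32)
Step 2: insert 27 -> lo=[27] hi=[32] -> (len(lo)=1, len(hi)=1, max(lo)=27)
Step 3: insert 43 -> lo=[27, 32] hi=[43] -> (len(lo)=2, len(hi)=1, max(lo)=32)
Step 4: insert 46 -> lo=[27, 32] hi=[43, 46] -> (len(lo)=2, len(hi)=2, max(lo)=32)
Step 5: insert 29 -> lo=[27, 29, 32] hi=[43, 46] -> (len(lo)=3, len(hi)=2, max(lo)=32)

Answer: (1,0,32) (1,1,27) (2,1,32) (2,2,32) (3,2,32)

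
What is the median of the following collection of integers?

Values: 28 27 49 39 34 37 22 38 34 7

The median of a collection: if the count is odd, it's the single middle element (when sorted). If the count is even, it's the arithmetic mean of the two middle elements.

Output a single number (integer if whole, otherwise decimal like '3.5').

Answer: 34

Derivation:
Step 1: insert 28 -> lo=[28] (size 1, max 28) hi=[] (size 0) -> median=28
Step 2: insert 27 -> lo=[27] (size 1, max 27) hi=[28] (size 1, min 28) -> median=27.5
Step 3: insert 49 -> lo=[27, 28] (size 2, max 28) hi=[49] (size 1, min 49) -> median=28
Step 4: insert 39 -> lo=[27, 28] (size 2, max 28) hi=[39, 49] (size 2, min 39) -> median=33.5
Step 5: insert 34 -> lo=[27, 28, 34] (size 3, max 34) hi=[39, 49] (size 2, min 39) -> median=34
Step 6: insert 37 -> lo=[27, 28, 34] (size 3, max 34) hi=[37, 39, 49] (size 3, min 37) -> median=35.5
Step 7: insert 22 -> lo=[22, 27, 28, 34] (size 4, max 34) hi=[37, 39, 49] (size 3, min 37) -> median=34
Step 8: insert 38 -> lo=[22, 27, 28, 34] (size 4, max 34) hi=[37, 38, 39, 49] (size 4, min 37) -> median=35.5
Step 9: insert 34 -> lo=[22, 27, 28, 34, 34] (size 5, max 34) hi=[37, 38, 39, 49] (size 4, min 37) -> median=34
Step 10: insert 7 -> lo=[7, 22, 27, 28, 34] (size 5, max 34) hi=[34, 37, 38, 39, 49] (size 5, min 34) -> median=34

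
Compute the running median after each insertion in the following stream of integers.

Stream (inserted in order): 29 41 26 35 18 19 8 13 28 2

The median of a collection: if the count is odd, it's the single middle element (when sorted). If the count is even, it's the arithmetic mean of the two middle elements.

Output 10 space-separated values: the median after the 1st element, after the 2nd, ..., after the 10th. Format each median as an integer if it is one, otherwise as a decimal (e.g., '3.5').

Answer: 29 35 29 32 29 27.5 26 22.5 26 22.5

Derivation:
Step 1: insert 29 -> lo=[29] (size 1, max 29) hi=[] (size 0) -> median=29
Step 2: insert 41 -> lo=[29] (size 1, max 29) hi=[41] (size 1, min 41) -> median=35
Step 3: insert 26 -> lo=[26, 29] (size 2, max 29) hi=[41] (size 1, min 41) -> median=29
Step 4: insert 35 -> lo=[26, 29] (size 2, max 29) hi=[35, 41] (size 2, min 35) -> median=32
Step 5: insert 18 -> lo=[18, 26, 29] (size 3, max 29) hi=[35, 41] (size 2, min 35) -> median=29
Step 6: insert 19 -> lo=[18, 19, 26] (size 3, max 26) hi=[29, 35, 41] (size 3, min 29) -> median=27.5
Step 7: insert 8 -> lo=[8, 18, 19, 26] (size 4, max 26) hi=[29, 35, 41] (size 3, min 29) -> median=26
Step 8: insert 13 -> lo=[8, 13, 18, 19] (size 4, max 19) hi=[26, 29, 35, 41] (size 4, min 26) -> median=22.5
Step 9: insert 28 -> lo=[8, 13, 18, 19, 26] (size 5, max 26) hi=[28, 29, 35, 41] (size 4, min 28) -> median=26
Step 10: insert 2 -> lo=[2, 8, 13, 18, 19] (size 5, max 19) hi=[26, 28, 29, 35, 41] (size 5, min 26) -> median=22.5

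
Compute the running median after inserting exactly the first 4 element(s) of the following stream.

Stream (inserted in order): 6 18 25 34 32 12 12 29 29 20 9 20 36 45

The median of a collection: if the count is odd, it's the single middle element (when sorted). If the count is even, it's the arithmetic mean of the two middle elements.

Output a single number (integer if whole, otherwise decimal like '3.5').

Answer: 21.5

Derivation:
Step 1: insert 6 -> lo=[6] (size 1, max 6) hi=[] (size 0) -> median=6
Step 2: insert 18 -> lo=[6] (size 1, max 6) hi=[18] (size 1, min 18) -> median=12
Step 3: insert 25 -> lo=[6, 18] (size 2, max 18) hi=[25] (size 1, min 25) -> median=18
Step 4: insert 34 -> lo=[6, 18] (size 2, max 18) hi=[25, 34] (size 2, min 25) -> median=21.5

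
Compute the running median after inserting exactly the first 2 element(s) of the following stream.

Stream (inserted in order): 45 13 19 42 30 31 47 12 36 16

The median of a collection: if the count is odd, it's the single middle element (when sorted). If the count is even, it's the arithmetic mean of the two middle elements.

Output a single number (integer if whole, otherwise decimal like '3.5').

Step 1: insert 45 -> lo=[45] (size 1, max 45) hi=[] (size 0) -> median=45
Step 2: insert 13 -> lo=[13] (size 1, max 13) hi=[45] (size 1, min 45) -> median=29

Answer: 29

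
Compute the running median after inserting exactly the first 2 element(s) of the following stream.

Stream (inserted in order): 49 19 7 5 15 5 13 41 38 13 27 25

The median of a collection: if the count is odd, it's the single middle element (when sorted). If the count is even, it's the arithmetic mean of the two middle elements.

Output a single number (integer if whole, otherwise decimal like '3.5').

Answer: 34

Derivation:
Step 1: insert 49 -> lo=[49] (size 1, max 49) hi=[] (size 0) -> median=49
Step 2: insert 19 -> lo=[19] (size 1, max 19) hi=[49] (size 1, min 49) -> median=34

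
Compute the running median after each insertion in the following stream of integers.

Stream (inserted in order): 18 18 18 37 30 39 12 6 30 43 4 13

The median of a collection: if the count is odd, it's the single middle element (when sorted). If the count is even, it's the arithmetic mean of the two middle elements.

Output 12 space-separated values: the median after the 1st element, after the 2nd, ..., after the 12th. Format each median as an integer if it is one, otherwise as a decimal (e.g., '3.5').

Answer: 18 18 18 18 18 24 18 18 18 24 18 18

Derivation:
Step 1: insert 18 -> lo=[18] (size 1, max 18) hi=[] (size 0) -> median=18
Step 2: insert 18 -> lo=[18] (size 1, max 18) hi=[18] (size 1, min 18) -> median=18
Step 3: insert 18 -> lo=[18, 18] (size 2, max 18) hi=[18] (size 1, min 18) -> median=18
Step 4: insert 37 -> lo=[18, 18] (size 2, max 18) hi=[18, 37] (size 2, min 18) -> median=18
Step 5: insert 30 -> lo=[18, 18, 18] (size 3, max 18) hi=[30, 37] (size 2, min 30) -> median=18
Step 6: insert 39 -> lo=[18, 18, 18] (size 3, max 18) hi=[30, 37, 39] (size 3, min 30) -> median=24
Step 7: insert 12 -> lo=[12, 18, 18, 18] (size 4, max 18) hi=[30, 37, 39] (size 3, min 30) -> median=18
Step 8: insert 6 -> lo=[6, 12, 18, 18] (size 4, max 18) hi=[18, 30, 37, 39] (size 4, min 18) -> median=18
Step 9: insert 30 -> lo=[6, 12, 18, 18, 18] (size 5, max 18) hi=[30, 30, 37, 39] (size 4, min 30) -> median=18
Step 10: insert 43 -> lo=[6, 12, 18, 18, 18] (size 5, max 18) hi=[30, 30, 37, 39, 43] (size 5, min 30) -> median=24
Step 11: insert 4 -> lo=[4, 6, 12, 18, 18, 18] (size 6, max 18) hi=[30, 30, 37, 39, 43] (size 5, min 30) -> median=18
Step 12: insert 13 -> lo=[4, 6, 12, 13, 18, 18] (size 6, max 18) hi=[18, 30, 30, 37, 39, 43] (size 6, min 18) -> median=18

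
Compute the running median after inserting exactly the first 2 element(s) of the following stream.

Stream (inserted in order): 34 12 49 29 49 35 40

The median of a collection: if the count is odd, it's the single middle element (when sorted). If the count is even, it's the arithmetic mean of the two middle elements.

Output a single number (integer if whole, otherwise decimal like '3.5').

Answer: 23

Derivation:
Step 1: insert 34 -> lo=[34] (size 1, max 34) hi=[] (size 0) -> median=34
Step 2: insert 12 -> lo=[12] (size 1, max 12) hi=[34] (size 1, min 34) -> median=23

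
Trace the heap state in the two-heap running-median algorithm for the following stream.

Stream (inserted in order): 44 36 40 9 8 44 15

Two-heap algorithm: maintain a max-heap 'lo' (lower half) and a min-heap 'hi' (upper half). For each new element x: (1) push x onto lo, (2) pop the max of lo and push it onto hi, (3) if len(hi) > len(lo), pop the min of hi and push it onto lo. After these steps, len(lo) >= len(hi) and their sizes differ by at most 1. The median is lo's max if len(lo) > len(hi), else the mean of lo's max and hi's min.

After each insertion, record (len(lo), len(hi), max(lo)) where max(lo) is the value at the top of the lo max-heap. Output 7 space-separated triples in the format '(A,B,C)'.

Step 1: insert 44 -> lo=[44] hi=[] -> (len(lo)=1, len(hi)=0, max(lo)=44)
Step 2: insert 36 -> lo=[36] hi=[44] -> (len(lo)=1, len(hi)=1, max(lo)=36)
Step 3: insert 40 -> lo=[36, 40] hi=[44] -> (len(lo)=2, len(hi)=1, max(lo)=40)
Step 4: insert 9 -> lo=[9, 36] hi=[40, 44] -> (len(lo)=2, len(hi)=2, max(lo)=36)
Step 5: insert 8 -> lo=[8, 9, 36] hi=[40, 44] -> (len(lo)=3, len(hi)=2, max(lo)=36)
Step 6: insert 44 -> lo=[8, 9, 36] hi=[40, 44, 44] -> (len(lo)=3, len(hi)=3, max(lo)=36)
Step 7: insert 15 -> lo=[8, 9, 15, 36] hi=[40, 44, 44] -> (len(lo)=4, len(hi)=3, max(lo)=36)

Answer: (1,0,44) (1,1,36) (2,1,40) (2,2,36) (3,2,36) (3,3,36) (4,3,36)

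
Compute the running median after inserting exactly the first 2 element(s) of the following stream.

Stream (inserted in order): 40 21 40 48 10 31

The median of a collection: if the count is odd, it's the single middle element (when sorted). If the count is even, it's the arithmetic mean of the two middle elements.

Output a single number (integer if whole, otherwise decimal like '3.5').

Step 1: insert 40 -> lo=[40] (size 1, max 40) hi=[] (size 0) -> median=40
Step 2: insert 21 -> lo=[21] (size 1, max 21) hi=[40] (size 1, min 40) -> median=30.5

Answer: 30.5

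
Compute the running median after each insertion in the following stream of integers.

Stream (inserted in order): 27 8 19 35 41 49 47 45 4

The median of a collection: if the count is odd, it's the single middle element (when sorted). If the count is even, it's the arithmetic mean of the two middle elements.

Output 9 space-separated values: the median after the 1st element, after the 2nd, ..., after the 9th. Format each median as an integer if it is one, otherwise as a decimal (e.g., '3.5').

Step 1: insert 27 -> lo=[27] (size 1, max 27) hi=[] (size 0) -> median=27
Step 2: insert 8 -> lo=[8] (size 1, max 8) hi=[27] (size 1, min 27) -> median=17.5
Step 3: insert 19 -> lo=[8, 19] (size 2, max 19) hi=[27] (size 1, min 27) -> median=19
Step 4: insert 35 -> lo=[8, 19] (size 2, max 19) hi=[27, 35] (size 2, min 27) -> median=23
Step 5: insert 41 -> lo=[8, 19, 27] (size 3, max 27) hi=[35, 41] (size 2, min 35) -> median=27
Step 6: insert 49 -> lo=[8, 19, 27] (size 3, max 27) hi=[35, 41, 49] (size 3, min 35) -> median=31
Step 7: insert 47 -> lo=[8, 19, 27, 35] (size 4, max 35) hi=[41, 47, 49] (size 3, min 41) -> median=35
Step 8: insert 45 -> lo=[8, 19, 27, 35] (size 4, max 35) hi=[41, 45, 47, 49] (size 4, min 41) -> median=38
Step 9: insert 4 -> lo=[4, 8, 19, 27, 35] (size 5, max 35) hi=[41, 45, 47, 49] (size 4, min 41) -> median=35

Answer: 27 17.5 19 23 27 31 35 38 35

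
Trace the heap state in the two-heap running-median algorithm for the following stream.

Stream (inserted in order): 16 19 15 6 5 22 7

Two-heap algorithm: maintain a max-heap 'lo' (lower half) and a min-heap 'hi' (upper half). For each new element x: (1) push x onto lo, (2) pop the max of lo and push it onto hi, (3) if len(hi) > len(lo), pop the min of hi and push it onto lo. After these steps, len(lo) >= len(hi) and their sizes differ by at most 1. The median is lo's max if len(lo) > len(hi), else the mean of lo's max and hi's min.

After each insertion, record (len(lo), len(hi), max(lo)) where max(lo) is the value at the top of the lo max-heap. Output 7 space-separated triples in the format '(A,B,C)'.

Step 1: insert 16 -> lo=[16] hi=[] -> (len(lo)=1, len(hi)=0, max(lo)=16)
Step 2: insert 19 -> lo=[16] hi=[19] -> (len(lo)=1, len(hi)=1, max(lo)=16)
Step 3: insert 15 -> lo=[15, 16] hi=[19] -> (len(lo)=2, len(hi)=1, max(lo)=16)
Step 4: insert 6 -> lo=[6, 15] hi=[16, 19] -> (len(lo)=2, len(hi)=2, max(lo)=15)
Step 5: insert 5 -> lo=[5, 6, 15] hi=[16, 19] -> (len(lo)=3, len(hi)=2, max(lo)=15)
Step 6: insert 22 -> lo=[5, 6, 15] hi=[16, 19, 22] -> (len(lo)=3, len(hi)=3, max(lo)=15)
Step 7: insert 7 -> lo=[5, 6, 7, 15] hi=[16, 19, 22] -> (len(lo)=4, len(hi)=3, max(lo)=15)

Answer: (1,0,16) (1,1,16) (2,1,16) (2,2,15) (3,2,15) (3,3,15) (4,3,15)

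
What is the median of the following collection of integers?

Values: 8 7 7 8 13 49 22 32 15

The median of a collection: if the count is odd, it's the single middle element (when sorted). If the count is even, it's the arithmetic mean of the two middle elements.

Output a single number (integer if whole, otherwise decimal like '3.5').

Step 1: insert 8 -> lo=[8] (size 1, max 8) hi=[] (size 0) -> median=8
Step 2: insert 7 -> lo=[7] (size 1, max 7) hi=[8] (size 1, min 8) -> median=7.5
Step 3: insert 7 -> lo=[7, 7] (size 2, max 7) hi=[8] (size 1, min 8) -> median=7
Step 4: insert 8 -> lo=[7, 7] (size 2, max 7) hi=[8, 8] (size 2, min 8) -> median=7.5
Step 5: insert 13 -> lo=[7, 7, 8] (size 3, max 8) hi=[8, 13] (size 2, min 8) -> median=8
Step 6: insert 49 -> lo=[7, 7, 8] (size 3, max 8) hi=[8, 13, 49] (size 3, min 8) -> median=8
Step 7: insert 22 -> lo=[7, 7, 8, 8] (size 4, max 8) hi=[13, 22, 49] (size 3, min 13) -> median=8
Step 8: insert 32 -> lo=[7, 7, 8, 8] (size 4, max 8) hi=[13, 22, 32, 49] (size 4, min 13) -> median=10.5
Step 9: insert 15 -> lo=[7, 7, 8, 8, 13] (size 5, max 13) hi=[15, 22, 32, 49] (size 4, min 15) -> median=13

Answer: 13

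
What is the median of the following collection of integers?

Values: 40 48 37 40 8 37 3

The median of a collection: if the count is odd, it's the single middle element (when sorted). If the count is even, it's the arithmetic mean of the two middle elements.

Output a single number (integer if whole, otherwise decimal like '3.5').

Answer: 37

Derivation:
Step 1: insert 40 -> lo=[40] (size 1, max 40) hi=[] (size 0) -> median=40
Step 2: insert 48 -> lo=[40] (size 1, max 40) hi=[48] (size 1, min 48) -> median=44
Step 3: insert 37 -> lo=[37, 40] (size 2, max 40) hi=[48] (size 1, min 48) -> median=40
Step 4: insert 40 -> lo=[37, 40] (size 2, max 40) hi=[40, 48] (size 2, min 40) -> median=40
Step 5: insert 8 -> lo=[8, 37, 40] (size 3, max 40) hi=[40, 48] (size 2, min 40) -> median=40
Step 6: insert 37 -> lo=[8, 37, 37] (size 3, max 37) hi=[40, 40, 48] (size 3, min 40) -> median=38.5
Step 7: insert 3 -> lo=[3, 8, 37, 37] (size 4, max 37) hi=[40, 40, 48] (size 3, min 40) -> median=37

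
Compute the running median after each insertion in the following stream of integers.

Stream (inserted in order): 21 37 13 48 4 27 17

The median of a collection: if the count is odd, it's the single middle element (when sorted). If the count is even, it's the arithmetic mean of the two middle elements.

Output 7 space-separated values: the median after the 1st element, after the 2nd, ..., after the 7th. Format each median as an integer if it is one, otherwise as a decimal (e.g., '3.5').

Step 1: insert 21 -> lo=[21] (size 1, max 21) hi=[] (size 0) -> median=21
Step 2: insert 37 -> lo=[21] (size 1, max 21) hi=[37] (size 1, min 37) -> median=29
Step 3: insert 13 -> lo=[13, 21] (size 2, max 21) hi=[37] (size 1, min 37) -> median=21
Step 4: insert 48 -> lo=[13, 21] (size 2, max 21) hi=[37, 48] (size 2, min 37) -> median=29
Step 5: insert 4 -> lo=[4, 13, 21] (size 3, max 21) hi=[37, 48] (size 2, min 37) -> median=21
Step 6: insert 27 -> lo=[4, 13, 21] (size 3, max 21) hi=[27, 37, 48] (size 3, min 27) -> median=24
Step 7: insert 17 -> lo=[4, 13, 17, 21] (size 4, max 21) hi=[27, 37, 48] (size 3, min 27) -> median=21

Answer: 21 29 21 29 21 24 21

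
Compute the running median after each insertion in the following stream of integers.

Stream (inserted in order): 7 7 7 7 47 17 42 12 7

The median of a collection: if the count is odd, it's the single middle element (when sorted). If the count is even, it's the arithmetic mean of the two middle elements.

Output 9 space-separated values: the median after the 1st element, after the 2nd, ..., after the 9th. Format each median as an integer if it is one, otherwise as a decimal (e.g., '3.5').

Answer: 7 7 7 7 7 7 7 9.5 7

Derivation:
Step 1: insert 7 -> lo=[7] (size 1, max 7) hi=[] (size 0) -> median=7
Step 2: insert 7 -> lo=[7] (size 1, max 7) hi=[7] (size 1, min 7) -> median=7
Step 3: insert 7 -> lo=[7, 7] (size 2, max 7) hi=[7] (size 1, min 7) -> median=7
Step 4: insert 7 -> lo=[7, 7] (size 2, max 7) hi=[7, 7] (size 2, min 7) -> median=7
Step 5: insert 47 -> lo=[7, 7, 7] (size 3, max 7) hi=[7, 47] (size 2, min 7) -> median=7
Step 6: insert 17 -> lo=[7, 7, 7] (size 3, max 7) hi=[7, 17, 47] (size 3, min 7) -> median=7
Step 7: insert 42 -> lo=[7, 7, 7, 7] (size 4, max 7) hi=[17, 42, 47] (size 3, min 17) -> median=7
Step 8: insert 12 -> lo=[7, 7, 7, 7] (size 4, max 7) hi=[12, 17, 42, 47] (size 4, min 12) -> median=9.5
Step 9: insert 7 -> lo=[7, 7, 7, 7, 7] (size 5, max 7) hi=[12, 17, 42, 47] (size 4, min 12) -> median=7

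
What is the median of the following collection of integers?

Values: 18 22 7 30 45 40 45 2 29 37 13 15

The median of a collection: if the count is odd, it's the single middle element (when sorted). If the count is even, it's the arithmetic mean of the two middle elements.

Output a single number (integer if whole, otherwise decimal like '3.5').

Answer: 25.5

Derivation:
Step 1: insert 18 -> lo=[18] (size 1, max 18) hi=[] (size 0) -> median=18
Step 2: insert 22 -> lo=[18] (size 1, max 18) hi=[22] (size 1, min 22) -> median=20
Step 3: insert 7 -> lo=[7, 18] (size 2, max 18) hi=[22] (size 1, min 22) -> median=18
Step 4: insert 30 -> lo=[7, 18] (size 2, max 18) hi=[22, 30] (size 2, min 22) -> median=20
Step 5: insert 45 -> lo=[7, 18, 22] (size 3, max 22) hi=[30, 45] (size 2, min 30) -> median=22
Step 6: insert 40 -> lo=[7, 18, 22] (size 3, max 22) hi=[30, 40, 45] (size 3, min 30) -> median=26
Step 7: insert 45 -> lo=[7, 18, 22, 30] (size 4, max 30) hi=[40, 45, 45] (size 3, min 40) -> median=30
Step 8: insert 2 -> lo=[2, 7, 18, 22] (size 4, max 22) hi=[30, 40, 45, 45] (size 4, min 30) -> median=26
Step 9: insert 29 -> lo=[2, 7, 18, 22, 29] (size 5, max 29) hi=[30, 40, 45, 45] (size 4, min 30) -> median=29
Step 10: insert 37 -> lo=[2, 7, 18, 22, 29] (size 5, max 29) hi=[30, 37, 40, 45, 45] (size 5, min 30) -> median=29.5
Step 11: insert 13 -> lo=[2, 7, 13, 18, 22, 29] (size 6, max 29) hi=[30, 37, 40, 45, 45] (size 5, min 30) -> median=29
Step 12: insert 15 -> lo=[2, 7, 13, 15, 18, 22] (size 6, max 22) hi=[29, 30, 37, 40, 45, 45] (size 6, min 29) -> median=25.5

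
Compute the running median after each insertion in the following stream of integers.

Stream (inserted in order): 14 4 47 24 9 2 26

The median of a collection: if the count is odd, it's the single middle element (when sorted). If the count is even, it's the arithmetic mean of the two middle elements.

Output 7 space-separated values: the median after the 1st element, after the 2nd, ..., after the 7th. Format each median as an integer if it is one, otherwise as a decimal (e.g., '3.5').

Answer: 14 9 14 19 14 11.5 14

Derivation:
Step 1: insert 14 -> lo=[14] (size 1, max 14) hi=[] (size 0) -> median=14
Step 2: insert 4 -> lo=[4] (size 1, max 4) hi=[14] (size 1, min 14) -> median=9
Step 3: insert 47 -> lo=[4, 14] (size 2, max 14) hi=[47] (size 1, min 47) -> median=14
Step 4: insert 24 -> lo=[4, 14] (size 2, max 14) hi=[24, 47] (size 2, min 24) -> median=19
Step 5: insert 9 -> lo=[4, 9, 14] (size 3, max 14) hi=[24, 47] (size 2, min 24) -> median=14
Step 6: insert 2 -> lo=[2, 4, 9] (size 3, max 9) hi=[14, 24, 47] (size 3, min 14) -> median=11.5
Step 7: insert 26 -> lo=[2, 4, 9, 14] (size 4, max 14) hi=[24, 26, 47] (size 3, min 24) -> median=14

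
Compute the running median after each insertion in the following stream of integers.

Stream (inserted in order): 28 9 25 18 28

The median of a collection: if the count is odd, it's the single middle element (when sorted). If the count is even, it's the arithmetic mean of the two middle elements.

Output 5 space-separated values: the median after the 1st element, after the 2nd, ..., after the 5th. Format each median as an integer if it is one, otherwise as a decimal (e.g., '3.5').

Answer: 28 18.5 25 21.5 25

Derivation:
Step 1: insert 28 -> lo=[28] (size 1, max 28) hi=[] (size 0) -> median=28
Step 2: insert 9 -> lo=[9] (size 1, max 9) hi=[28] (size 1, min 28) -> median=18.5
Step 3: insert 25 -> lo=[9, 25] (size 2, max 25) hi=[28] (size 1, min 28) -> median=25
Step 4: insert 18 -> lo=[9, 18] (size 2, max 18) hi=[25, 28] (size 2, min 25) -> median=21.5
Step 5: insert 28 -> lo=[9, 18, 25] (size 3, max 25) hi=[28, 28] (size 2, min 28) -> median=25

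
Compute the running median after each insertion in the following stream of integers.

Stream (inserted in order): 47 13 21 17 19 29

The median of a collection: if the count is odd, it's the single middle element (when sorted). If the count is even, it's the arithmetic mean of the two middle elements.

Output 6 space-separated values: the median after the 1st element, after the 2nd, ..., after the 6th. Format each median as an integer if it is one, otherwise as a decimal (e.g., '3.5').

Answer: 47 30 21 19 19 20

Derivation:
Step 1: insert 47 -> lo=[47] (size 1, max 47) hi=[] (size 0) -> median=47
Step 2: insert 13 -> lo=[13] (size 1, max 13) hi=[47] (size 1, min 47) -> median=30
Step 3: insert 21 -> lo=[13, 21] (size 2, max 21) hi=[47] (size 1, min 47) -> median=21
Step 4: insert 17 -> lo=[13, 17] (size 2, max 17) hi=[21, 47] (size 2, min 21) -> median=19
Step 5: insert 19 -> lo=[13, 17, 19] (size 3, max 19) hi=[21, 47] (size 2, min 21) -> median=19
Step 6: insert 29 -> lo=[13, 17, 19] (size 3, max 19) hi=[21, 29, 47] (size 3, min 21) -> median=20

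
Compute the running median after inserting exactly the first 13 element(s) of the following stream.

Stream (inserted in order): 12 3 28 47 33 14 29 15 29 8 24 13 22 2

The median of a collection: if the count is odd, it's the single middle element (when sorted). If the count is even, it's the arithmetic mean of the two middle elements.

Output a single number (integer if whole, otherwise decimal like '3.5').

Answer: 22

Derivation:
Step 1: insert 12 -> lo=[12] (size 1, max 12) hi=[] (size 0) -> median=12
Step 2: insert 3 -> lo=[3] (size 1, max 3) hi=[12] (size 1, min 12) -> median=7.5
Step 3: insert 28 -> lo=[3, 12] (size 2, max 12) hi=[28] (size 1, min 28) -> median=12
Step 4: insert 47 -> lo=[3, 12] (size 2, max 12) hi=[28, 47] (size 2, min 28) -> median=20
Step 5: insert 33 -> lo=[3, 12, 28] (size 3, max 28) hi=[33, 47] (size 2, min 33) -> median=28
Step 6: insert 14 -> lo=[3, 12, 14] (size 3, max 14) hi=[28, 33, 47] (size 3, min 28) -> median=21
Step 7: insert 29 -> lo=[3, 12, 14, 28] (size 4, max 28) hi=[29, 33, 47] (size 3, min 29) -> median=28
Step 8: insert 15 -> lo=[3, 12, 14, 15] (size 4, max 15) hi=[28, 29, 33, 47] (size 4, min 28) -> median=21.5
Step 9: insert 29 -> lo=[3, 12, 14, 15, 28] (size 5, max 28) hi=[29, 29, 33, 47] (size 4, min 29) -> median=28
Step 10: insert 8 -> lo=[3, 8, 12, 14, 15] (size 5, max 15) hi=[28, 29, 29, 33, 47] (size 5, min 28) -> median=21.5
Step 11: insert 24 -> lo=[3, 8, 12, 14, 15, 24] (size 6, max 24) hi=[28, 29, 29, 33, 47] (size 5, min 28) -> median=24
Step 12: insert 13 -> lo=[3, 8, 12, 13, 14, 15] (size 6, max 15) hi=[24, 28, 29, 29, 33, 47] (size 6, min 24) -> median=19.5
Step 13: insert 22 -> lo=[3, 8, 12, 13, 14, 15, 22] (size 7, max 22) hi=[24, 28, 29, 29, 33, 47] (size 6, min 24) -> median=22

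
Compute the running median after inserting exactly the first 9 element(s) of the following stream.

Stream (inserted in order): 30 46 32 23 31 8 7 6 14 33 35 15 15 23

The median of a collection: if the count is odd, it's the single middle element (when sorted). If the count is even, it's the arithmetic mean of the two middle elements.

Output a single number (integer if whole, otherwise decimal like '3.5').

Step 1: insert 30 -> lo=[30] (size 1, max 30) hi=[] (size 0) -> median=30
Step 2: insert 46 -> lo=[30] (size 1, max 30) hi=[46] (size 1, min 46) -> median=38
Step 3: insert 32 -> lo=[30, 32] (size 2, max 32) hi=[46] (size 1, min 46) -> median=32
Step 4: insert 23 -> lo=[23, 30] (size 2, max 30) hi=[32, 46] (size 2, min 32) -> median=31
Step 5: insert 31 -> lo=[23, 30, 31] (size 3, max 31) hi=[32, 46] (size 2, min 32) -> median=31
Step 6: insert 8 -> lo=[8, 23, 30] (size 3, max 30) hi=[31, 32, 46] (size 3, min 31) -> median=30.5
Step 7: insert 7 -> lo=[7, 8, 23, 30] (size 4, max 30) hi=[31, 32, 46] (size 3, min 31) -> median=30
Step 8: insert 6 -> lo=[6, 7, 8, 23] (size 4, max 23) hi=[30, 31, 32, 46] (size 4, min 30) -> median=26.5
Step 9: insert 14 -> lo=[6, 7, 8, 14, 23] (size 5, max 23) hi=[30, 31, 32, 46] (size 4, min 30) -> median=23

Answer: 23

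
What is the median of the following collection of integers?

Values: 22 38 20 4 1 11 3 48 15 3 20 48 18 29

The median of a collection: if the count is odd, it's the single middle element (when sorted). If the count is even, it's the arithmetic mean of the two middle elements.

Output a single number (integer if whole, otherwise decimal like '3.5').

Answer: 19

Derivation:
Step 1: insert 22 -> lo=[22] (size 1, max 22) hi=[] (size 0) -> median=22
Step 2: insert 38 -> lo=[22] (size 1, max 22) hi=[38] (size 1, min 38) -> median=30
Step 3: insert 20 -> lo=[20, 22] (size 2, max 22) hi=[38] (size 1, min 38) -> median=22
Step 4: insert 4 -> lo=[4, 20] (size 2, max 20) hi=[22, 38] (size 2, min 22) -> median=21
Step 5: insert 1 -> lo=[1, 4, 20] (size 3, max 20) hi=[22, 38] (size 2, min 22) -> median=20
Step 6: insert 11 -> lo=[1, 4, 11] (size 3, max 11) hi=[20, 22, 38] (size 3, min 20) -> median=15.5
Step 7: insert 3 -> lo=[1, 3, 4, 11] (size 4, max 11) hi=[20, 22, 38] (size 3, min 20) -> median=11
Step 8: insert 48 -> lo=[1, 3, 4, 11] (size 4, max 11) hi=[20, 22, 38, 48] (size 4, min 20) -> median=15.5
Step 9: insert 15 -> lo=[1, 3, 4, 11, 15] (size 5, max 15) hi=[20, 22, 38, 48] (size 4, min 20) -> median=15
Step 10: insert 3 -> lo=[1, 3, 3, 4, 11] (size 5, max 11) hi=[15, 20, 22, 38, 48] (size 5, min 15) -> median=13
Step 11: insert 20 -> lo=[1, 3, 3, 4, 11, 15] (size 6, max 15) hi=[20, 20, 22, 38, 48] (size 5, min 20) -> median=15
Step 12: insert 48 -> lo=[1, 3, 3, 4, 11, 15] (size 6, max 15) hi=[20, 20, 22, 38, 48, 48] (size 6, min 20) -> median=17.5
Step 13: insert 18 -> lo=[1, 3, 3, 4, 11, 15, 18] (size 7, max 18) hi=[20, 20, 22, 38, 48, 48] (size 6, min 20) -> median=18
Step 14: insert 29 -> lo=[1, 3, 3, 4, 11, 15, 18] (size 7, max 18) hi=[20, 20, 22, 29, 38, 48, 48] (size 7, min 20) -> median=19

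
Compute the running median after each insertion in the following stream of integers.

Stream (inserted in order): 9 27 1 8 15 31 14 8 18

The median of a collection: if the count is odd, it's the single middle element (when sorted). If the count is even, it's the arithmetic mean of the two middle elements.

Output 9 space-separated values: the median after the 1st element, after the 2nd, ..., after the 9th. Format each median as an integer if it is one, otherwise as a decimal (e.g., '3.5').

Answer: 9 18 9 8.5 9 12 14 11.5 14

Derivation:
Step 1: insert 9 -> lo=[9] (size 1, max 9) hi=[] (size 0) -> median=9
Step 2: insert 27 -> lo=[9] (size 1, max 9) hi=[27] (size 1, min 27) -> median=18
Step 3: insert 1 -> lo=[1, 9] (size 2, max 9) hi=[27] (size 1, min 27) -> median=9
Step 4: insert 8 -> lo=[1, 8] (size 2, max 8) hi=[9, 27] (size 2, min 9) -> median=8.5
Step 5: insert 15 -> lo=[1, 8, 9] (size 3, max 9) hi=[15, 27] (size 2, min 15) -> median=9
Step 6: insert 31 -> lo=[1, 8, 9] (size 3, max 9) hi=[15, 27, 31] (size 3, min 15) -> median=12
Step 7: insert 14 -> lo=[1, 8, 9, 14] (size 4, max 14) hi=[15, 27, 31] (size 3, min 15) -> median=14
Step 8: insert 8 -> lo=[1, 8, 8, 9] (size 4, max 9) hi=[14, 15, 27, 31] (size 4, min 14) -> median=11.5
Step 9: insert 18 -> lo=[1, 8, 8, 9, 14] (size 5, max 14) hi=[15, 18, 27, 31] (size 4, min 15) -> median=14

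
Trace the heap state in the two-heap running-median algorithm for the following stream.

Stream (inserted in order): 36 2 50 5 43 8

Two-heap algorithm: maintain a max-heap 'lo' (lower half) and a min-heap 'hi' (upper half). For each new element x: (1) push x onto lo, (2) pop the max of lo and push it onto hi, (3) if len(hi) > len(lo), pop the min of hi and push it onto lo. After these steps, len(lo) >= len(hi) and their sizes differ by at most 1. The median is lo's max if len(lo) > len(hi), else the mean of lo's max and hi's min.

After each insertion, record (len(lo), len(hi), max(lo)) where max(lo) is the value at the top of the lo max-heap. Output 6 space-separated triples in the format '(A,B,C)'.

Answer: (1,0,36) (1,1,2) (2,1,36) (2,2,5) (3,2,36) (3,3,8)

Derivation:
Step 1: insert 36 -> lo=[36] hi=[] -> (len(lo)=1, len(hi)=0, max(lo)=36)
Step 2: insert 2 -> lo=[2] hi=[36] -> (len(lo)=1, len(hi)=1, max(lo)=2)
Step 3: insert 50 -> lo=[2, 36] hi=[50] -> (len(lo)=2, len(hi)=1, max(lo)=36)
Step 4: insert 5 -> lo=[2, 5] hi=[36, 50] -> (len(lo)=2, len(hi)=2, max(lo)=5)
Step 5: insert 43 -> lo=[2, 5, 36] hi=[43, 50] -> (len(lo)=3, len(hi)=2, max(lo)=36)
Step 6: insert 8 -> lo=[2, 5, 8] hi=[36, 43, 50] -> (len(lo)=3, len(hi)=3, max(lo)=8)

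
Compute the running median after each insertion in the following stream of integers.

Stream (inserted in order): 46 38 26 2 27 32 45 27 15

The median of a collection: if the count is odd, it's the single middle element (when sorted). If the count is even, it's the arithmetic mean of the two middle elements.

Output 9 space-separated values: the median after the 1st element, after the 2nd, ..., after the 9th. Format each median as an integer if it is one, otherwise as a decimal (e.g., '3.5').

Answer: 46 42 38 32 27 29.5 32 29.5 27

Derivation:
Step 1: insert 46 -> lo=[46] (size 1, max 46) hi=[] (size 0) -> median=46
Step 2: insert 38 -> lo=[38] (size 1, max 38) hi=[46] (size 1, min 46) -> median=42
Step 3: insert 26 -> lo=[26, 38] (size 2, max 38) hi=[46] (size 1, min 46) -> median=38
Step 4: insert 2 -> lo=[2, 26] (size 2, max 26) hi=[38, 46] (size 2, min 38) -> median=32
Step 5: insert 27 -> lo=[2, 26, 27] (size 3, max 27) hi=[38, 46] (size 2, min 38) -> median=27
Step 6: insert 32 -> lo=[2, 26, 27] (size 3, max 27) hi=[32, 38, 46] (size 3, min 32) -> median=29.5
Step 7: insert 45 -> lo=[2, 26, 27, 32] (size 4, max 32) hi=[38, 45, 46] (size 3, min 38) -> median=32
Step 8: insert 27 -> lo=[2, 26, 27, 27] (size 4, max 27) hi=[32, 38, 45, 46] (size 4, min 32) -> median=29.5
Step 9: insert 15 -> lo=[2, 15, 26, 27, 27] (size 5, max 27) hi=[32, 38, 45, 46] (size 4, min 32) -> median=27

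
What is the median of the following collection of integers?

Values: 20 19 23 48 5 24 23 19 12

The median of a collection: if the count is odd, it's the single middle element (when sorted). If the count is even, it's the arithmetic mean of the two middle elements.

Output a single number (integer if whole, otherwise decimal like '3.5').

Step 1: insert 20 -> lo=[20] (size 1, max 20) hi=[] (size 0) -> median=20
Step 2: insert 19 -> lo=[19] (size 1, max 19) hi=[20] (size 1, min 20) -> median=19.5
Step 3: insert 23 -> lo=[19, 20] (size 2, max 20) hi=[23] (size 1, min 23) -> median=20
Step 4: insert 48 -> lo=[19, 20] (size 2, max 20) hi=[23, 48] (size 2, min 23) -> median=21.5
Step 5: insert 5 -> lo=[5, 19, 20] (size 3, max 20) hi=[23, 48] (size 2, min 23) -> median=20
Step 6: insert 24 -> lo=[5, 19, 20] (size 3, max 20) hi=[23, 24, 48] (size 3, min 23) -> median=21.5
Step 7: insert 23 -> lo=[5, 19, 20, 23] (size 4, max 23) hi=[23, 24, 48] (size 3, min 23) -> median=23
Step 8: insert 19 -> lo=[5, 19, 19, 20] (size 4, max 20) hi=[23, 23, 24, 48] (size 4, min 23) -> median=21.5
Step 9: insert 12 -> lo=[5, 12, 19, 19, 20] (size 5, max 20) hi=[23, 23, 24, 48] (size 4, min 23) -> median=20

Answer: 20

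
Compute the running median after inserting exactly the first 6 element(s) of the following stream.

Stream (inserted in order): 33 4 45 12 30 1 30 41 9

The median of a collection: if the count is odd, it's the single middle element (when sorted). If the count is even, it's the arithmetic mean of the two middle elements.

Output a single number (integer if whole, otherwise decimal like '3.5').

Step 1: insert 33 -> lo=[33] (size 1, max 33) hi=[] (size 0) -> median=33
Step 2: insert 4 -> lo=[4] (size 1, max 4) hi=[33] (size 1, min 33) -> median=18.5
Step 3: insert 45 -> lo=[4, 33] (size 2, max 33) hi=[45] (size 1, min 45) -> median=33
Step 4: insert 12 -> lo=[4, 12] (size 2, max 12) hi=[33, 45] (size 2, min 33) -> median=22.5
Step 5: insert 30 -> lo=[4, 12, 30] (size 3, max 30) hi=[33, 45] (size 2, min 33) -> median=30
Step 6: insert 1 -> lo=[1, 4, 12] (size 3, max 12) hi=[30, 33, 45] (size 3, min 30) -> median=21

Answer: 21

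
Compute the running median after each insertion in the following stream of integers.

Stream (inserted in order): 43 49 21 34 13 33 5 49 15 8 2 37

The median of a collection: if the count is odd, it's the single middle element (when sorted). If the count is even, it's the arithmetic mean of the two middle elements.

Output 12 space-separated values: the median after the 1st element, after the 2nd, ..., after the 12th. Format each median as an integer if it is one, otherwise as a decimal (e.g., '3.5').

Answer: 43 46 43 38.5 34 33.5 33 33.5 33 27 21 27

Derivation:
Step 1: insert 43 -> lo=[43] (size 1, max 43) hi=[] (size 0) -> median=43
Step 2: insert 49 -> lo=[43] (size 1, max 43) hi=[49] (size 1, min 49) -> median=46
Step 3: insert 21 -> lo=[21, 43] (size 2, max 43) hi=[49] (size 1, min 49) -> median=43
Step 4: insert 34 -> lo=[21, 34] (size 2, max 34) hi=[43, 49] (size 2, min 43) -> median=38.5
Step 5: insert 13 -> lo=[13, 21, 34] (size 3, max 34) hi=[43, 49] (size 2, min 43) -> median=34
Step 6: insert 33 -> lo=[13, 21, 33] (size 3, max 33) hi=[34, 43, 49] (size 3, min 34) -> median=33.5
Step 7: insert 5 -> lo=[5, 13, 21, 33] (size 4, max 33) hi=[34, 43, 49] (size 3, min 34) -> median=33
Step 8: insert 49 -> lo=[5, 13, 21, 33] (size 4, max 33) hi=[34, 43, 49, 49] (size 4, min 34) -> median=33.5
Step 9: insert 15 -> lo=[5, 13, 15, 21, 33] (size 5, max 33) hi=[34, 43, 49, 49] (size 4, min 34) -> median=33
Step 10: insert 8 -> lo=[5, 8, 13, 15, 21] (size 5, max 21) hi=[33, 34, 43, 49, 49] (size 5, min 33) -> median=27
Step 11: insert 2 -> lo=[2, 5, 8, 13, 15, 21] (size 6, max 21) hi=[33, 34, 43, 49, 49] (size 5, min 33) -> median=21
Step 12: insert 37 -> lo=[2, 5, 8, 13, 15, 21] (size 6, max 21) hi=[33, 34, 37, 43, 49, 49] (size 6, min 33) -> median=27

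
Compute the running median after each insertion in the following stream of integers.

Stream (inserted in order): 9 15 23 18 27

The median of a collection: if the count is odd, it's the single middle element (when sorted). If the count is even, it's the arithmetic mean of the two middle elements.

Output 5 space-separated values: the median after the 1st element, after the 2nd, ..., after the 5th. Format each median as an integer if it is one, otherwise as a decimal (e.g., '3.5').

Step 1: insert 9 -> lo=[9] (size 1, max 9) hi=[] (size 0) -> median=9
Step 2: insert 15 -> lo=[9] (size 1, max 9) hi=[15] (size 1, min 15) -> median=12
Step 3: insert 23 -> lo=[9, 15] (size 2, max 15) hi=[23] (size 1, min 23) -> median=15
Step 4: insert 18 -> lo=[9, 15] (size 2, max 15) hi=[18, 23] (size 2, min 18) -> median=16.5
Step 5: insert 27 -> lo=[9, 15, 18] (size 3, max 18) hi=[23, 27] (size 2, min 23) -> median=18

Answer: 9 12 15 16.5 18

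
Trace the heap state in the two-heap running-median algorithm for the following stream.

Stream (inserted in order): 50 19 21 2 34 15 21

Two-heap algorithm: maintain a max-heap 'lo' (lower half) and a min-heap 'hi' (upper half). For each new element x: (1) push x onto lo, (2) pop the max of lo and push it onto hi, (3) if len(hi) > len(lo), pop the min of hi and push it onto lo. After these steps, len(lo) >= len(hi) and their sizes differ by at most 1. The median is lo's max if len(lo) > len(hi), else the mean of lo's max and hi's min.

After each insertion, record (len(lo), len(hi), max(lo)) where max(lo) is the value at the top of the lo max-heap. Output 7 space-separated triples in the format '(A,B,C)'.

Step 1: insert 50 -> lo=[50] hi=[] -> (len(lo)=1, len(hi)=0, max(lo)=50)
Step 2: insert 19 -> lo=[19] hi=[50] -> (len(lo)=1, len(hi)=1, max(lo)=19)
Step 3: insert 21 -> lo=[19, 21] hi=[50] -> (len(lo)=2, len(hi)=1, max(lo)=21)
Step 4: insert 2 -> lo=[2, 19] hi=[21, 50] -> (len(lo)=2, len(hi)=2, max(lo)=19)
Step 5: insert 34 -> lo=[2, 19, 21] hi=[34, 50] -> (len(lo)=3, len(hi)=2, max(lo)=21)
Step 6: insert 15 -> lo=[2, 15, 19] hi=[21, 34, 50] -> (len(lo)=3, len(hi)=3, max(lo)=19)
Step 7: insert 21 -> lo=[2, 15, 19, 21] hi=[21, 34, 50] -> (len(lo)=4, len(hi)=3, max(lo)=21)

Answer: (1,0,50) (1,1,19) (2,1,21) (2,2,19) (3,2,21) (3,3,19) (4,3,21)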